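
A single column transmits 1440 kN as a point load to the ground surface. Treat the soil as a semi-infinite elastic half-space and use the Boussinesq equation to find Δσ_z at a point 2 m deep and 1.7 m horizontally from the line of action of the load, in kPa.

Boussinesq vertical stress below a point load on an elastic half-space:
Δσ_z = 3P/(2πz²) · [1 + (r/z)²]^(−5/2)
r/z = 1.7/2 = 0.85; [1+(r/z)²]^(−5/2) = 0.2568.
Δσ_z = 3×1440/(2π×2²) × 0.2568 = 171.89 × 0.2568 = 44.14 kPa

Δσ_z ≈ 44.1 kPa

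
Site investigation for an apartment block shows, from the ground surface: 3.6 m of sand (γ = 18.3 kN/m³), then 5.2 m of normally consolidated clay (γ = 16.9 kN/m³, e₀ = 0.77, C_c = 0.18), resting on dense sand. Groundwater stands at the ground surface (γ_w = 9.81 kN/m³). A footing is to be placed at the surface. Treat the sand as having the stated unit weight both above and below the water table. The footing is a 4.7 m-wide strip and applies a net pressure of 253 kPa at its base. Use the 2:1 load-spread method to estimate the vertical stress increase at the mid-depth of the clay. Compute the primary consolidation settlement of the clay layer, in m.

Mid-depth of clay below the ground surface: z = 3.6 + 5.2/2 = 6.2 m.
Total vertical stress at mid-clay: σ_v = 18.3×3.6 + 16.9×2.6 = 109.82 kPa.
Pore pressure: u = 9.81×(6.2 − 0) = 60.822 kPa.
Initial effective stress: σ'_0 = σ_v − u = 109.82 − 60.822 = 48.998 kPa.
Stress increase at mid-clay by the 2:1 spreading method:
Δσ = qB/(B+z) = 253×4.7/(4.7+6.2) = 109.09 kPa
Final effective stress: σ'_f = σ'_0 + Δσ = 48.998 + 109.09 = 158.09 kPa.
Normally consolidated clay, so the full stress increment lies on the virgin compression line:
S_c = C_c·H/(1+e₀)·log₁₀(σ'_f/σ'_0) = 0.18×5.2/(1+0.77)×log₁₀(158.09/48.998)
    = 0.52881 × 0.50873 = 0.269 m

S_c ≈ 0.269 m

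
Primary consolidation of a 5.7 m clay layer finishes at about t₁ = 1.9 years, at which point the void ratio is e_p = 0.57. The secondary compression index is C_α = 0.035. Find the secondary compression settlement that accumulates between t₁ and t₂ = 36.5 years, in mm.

Secondary compression: S_s = C_α·H/(1+e_p)·log₁₀(t₂/t₁)
S_s = 0.035×5.7/(1+0.57)×log₁₀(36.5/1.9)
    = 0.1271 × 1.284 = 0.1631 m

S_s ≈ 163 mm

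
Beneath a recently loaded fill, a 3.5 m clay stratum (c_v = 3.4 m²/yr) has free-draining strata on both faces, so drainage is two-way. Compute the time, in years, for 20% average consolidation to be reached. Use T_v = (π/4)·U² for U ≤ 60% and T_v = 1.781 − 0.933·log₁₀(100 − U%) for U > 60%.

t ≈ 0.0283 years

Drainage path length: H_d = H/2 = 1.75 m (double drainage).
U ≤ 60%: T_v = (π/4)·U² = (π/4)×0.2² = 0.031416.
t = T_v·H_d²/c_v = 0.031416×1.75²/3.4 = 0.0283 years.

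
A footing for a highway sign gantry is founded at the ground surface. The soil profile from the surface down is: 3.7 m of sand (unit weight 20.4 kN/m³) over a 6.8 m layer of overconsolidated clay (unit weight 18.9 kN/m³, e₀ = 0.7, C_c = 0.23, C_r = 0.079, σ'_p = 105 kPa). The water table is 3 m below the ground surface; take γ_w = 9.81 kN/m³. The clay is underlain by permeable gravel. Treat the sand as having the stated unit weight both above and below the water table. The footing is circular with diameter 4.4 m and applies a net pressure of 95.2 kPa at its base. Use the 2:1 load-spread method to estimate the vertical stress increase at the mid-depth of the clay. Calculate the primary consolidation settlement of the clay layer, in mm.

Mid-depth of clay below the ground surface: z = 3.7 + 6.8/2 = 7.1 m.
Total vertical stress at mid-clay: σ_v = 20.4×3.7 + 18.9×3.4 = 139.74 kPa.
Pore pressure: u = 9.81×(7.1 − 3) = 40.221 kPa.
Initial effective stress: σ'_0 = σ_v − u = 139.74 − 40.221 = 99.519 kPa.
Stress increase at mid-clay by the 2:1 spreading method:
Δσ ≈ qD²/(D+z)² = 95.2×4.4²/(4.4+7.1)² = 13.936 kPa
Final effective stress: σ'_f = 99.519 + 13.936 = 113.46 kPa.
σ'_f = 113.46 > σ'_p = 105 kPa, so the stress path crosses the preconsolidation pressure — recompression up to σ'_p, then virgin compression beyond:
S_c = H/(1+e₀)·[C_r·log₁₀(σ'_p/σ'_0) + C_c·log₁₀(σ'_f/σ'_p)]
    = 6.8/1.7 × [0.079×log₁₀(105/99.519) + 0.23×log₁₀(113.46/105)]
    = 4 × [0.0018394 + 0.0077403] = 0.03832 m

S_c ≈ 38.3 mm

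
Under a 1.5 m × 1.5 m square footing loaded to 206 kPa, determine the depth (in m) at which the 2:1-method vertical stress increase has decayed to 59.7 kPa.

z ≈ 1.29 m

2:1 spreading — at depth z the loaded area has grown by z in each plan dimension:
qB²/(B+z)² = Δσ_z ⇒ z = B(√(q/Δσ_z) − 1) = 1.5×(√(206/59.7) − 1) = 1.286 m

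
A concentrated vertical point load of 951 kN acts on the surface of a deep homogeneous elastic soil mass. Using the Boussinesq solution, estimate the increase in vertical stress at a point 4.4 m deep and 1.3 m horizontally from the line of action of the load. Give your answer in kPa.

Δσ_z ≈ 19 kPa

Boussinesq vertical stress below a point load on an elastic half-space:
Δσ_z = 3P/(2πz²) · [1 + (r/z)²]^(−5/2)
r/z = 1.3/4.4 = 0.29545; [1+(r/z)²]^(−5/2) = 0.81121.
Δσ_z = 3×951/(2π×4.4²) × 0.81121 = 23.454 × 0.81121 = 19.03 kPa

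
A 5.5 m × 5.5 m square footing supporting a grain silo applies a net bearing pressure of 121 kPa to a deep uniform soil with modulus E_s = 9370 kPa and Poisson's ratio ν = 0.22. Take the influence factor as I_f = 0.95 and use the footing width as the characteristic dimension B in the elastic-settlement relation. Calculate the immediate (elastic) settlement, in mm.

S_e ≈ 64.2 mm

Immediate (elastic) settlement: S_e = q·B·(1−ν²)/E_s · I_f.
S_e = 121 × 5.5 × (1 − 0.22²) / 9370 × 0.95
    = 121 × 5.5 × 0.9516 / 9370 × 0.95
    = 0.06421 m = 64.21 mm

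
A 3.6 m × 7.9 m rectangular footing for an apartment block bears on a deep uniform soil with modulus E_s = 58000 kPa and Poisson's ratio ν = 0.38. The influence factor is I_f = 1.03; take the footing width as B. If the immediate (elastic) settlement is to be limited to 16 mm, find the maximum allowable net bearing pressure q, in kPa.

S_e = q·B·(1−ν²)/E_s · I_f  ⇒  q = S_e·E_s / (B·(1−ν²)·I_f).
q = 0.016 × 58000 / (3.6 × 0.8556 × 1.03) = 292.5 kPa

q ≈ 293 kPa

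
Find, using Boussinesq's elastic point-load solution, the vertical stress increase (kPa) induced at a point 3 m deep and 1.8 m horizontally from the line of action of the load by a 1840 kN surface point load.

Δσ_z ≈ 45.3 kPa

Boussinesq vertical stress below a point load on an elastic half-space:
Δσ_z = 3P/(2πz²) · [1 + (r/z)²]^(−5/2)
r/z = 1.8/3 = 0.6; [1+(r/z)²]^(−5/2) = 0.46361.
Δσ_z = 3×1840/(2π×3²) × 0.46361 = 97.615 × 0.46361 = 45.26 kPa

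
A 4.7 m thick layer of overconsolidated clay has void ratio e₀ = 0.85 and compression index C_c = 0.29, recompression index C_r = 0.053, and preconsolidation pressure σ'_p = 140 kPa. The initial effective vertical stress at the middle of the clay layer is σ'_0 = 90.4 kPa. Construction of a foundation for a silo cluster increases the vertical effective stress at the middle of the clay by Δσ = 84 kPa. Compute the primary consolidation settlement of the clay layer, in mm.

S_c ≈ 95.9 mm

Final effective stress: σ'_f = 90.4 + 84 = 174.4 kPa.
σ'_f = 174.4 > σ'_p = 140 kPa, so the stress path crosses the preconsolidation pressure — recompression up to σ'_p, then virgin compression beyond:
S_c = H/(1+e₀)·[C_r·log₁₀(σ'_p/σ'_0) + C_c·log₁₀(σ'_f/σ'_p)]
    = 4.7/1.85 × [0.053×log₁₀(140/90.4) + 0.29×log₁₀(174.4/140)]
    = 2.5405 × [0.010068 + 0.027671] = 0.09588 m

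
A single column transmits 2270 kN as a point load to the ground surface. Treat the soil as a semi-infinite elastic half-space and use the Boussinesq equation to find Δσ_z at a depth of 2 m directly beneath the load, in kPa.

Δσ_z ≈ 271 kPa

Boussinesq vertical stress below a point load on an elastic half-space:
Δσ_z = 3P/(2πz²) · [1 + (r/z)²]^(−5/2)
r/z = 0/2 = 0; [1+(r/z)²]^(−5/2) = 1.
Δσ_z = 3×2270/(2π×2²) × 1 = 270.96 × 1 = 271 kPa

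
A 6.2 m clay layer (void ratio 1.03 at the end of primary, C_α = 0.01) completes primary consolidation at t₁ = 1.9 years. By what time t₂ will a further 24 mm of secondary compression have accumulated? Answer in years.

t₂ ≈ 11.6 years

S_s = C_α·H/(1+e_p)·log₁₀(t₂/t₁) ⇒ log₁₀(t₂/t₁) = S_s·(1+e_p)/(C_α·H).
log₁₀(t₂/t₁) = 0.024 × (1+1.03) / (0.01×6.2) = 0.7858
t₂ = t₁ × 10^0.7858 = 1.9 × 6.107 = 11.6 years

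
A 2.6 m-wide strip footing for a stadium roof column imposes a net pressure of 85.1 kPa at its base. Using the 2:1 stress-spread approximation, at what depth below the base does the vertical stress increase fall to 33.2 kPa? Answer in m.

z ≈ 4.06 m

2:1 spreading — at depth z the loaded area has grown by z in each plan dimension:
qB/(B+z) = Δσ_z ⇒ z = qB/Δσ_z − B = 85.1×2.6/33.2 − 2.6 = 4.064 m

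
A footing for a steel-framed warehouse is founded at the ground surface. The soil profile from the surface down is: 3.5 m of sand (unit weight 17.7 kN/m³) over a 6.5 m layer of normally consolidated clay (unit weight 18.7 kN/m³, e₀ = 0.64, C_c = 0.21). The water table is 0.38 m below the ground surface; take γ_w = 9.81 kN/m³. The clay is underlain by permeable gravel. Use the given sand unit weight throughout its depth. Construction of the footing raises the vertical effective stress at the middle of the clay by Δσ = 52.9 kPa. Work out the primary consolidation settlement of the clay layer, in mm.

Mid-depth of clay below the ground surface: z = 3.5 + 6.5/2 = 6.75 m.
Total vertical stress at mid-clay: σ_v = 17.7×3.5 + 18.7×3.25 = 122.72 kPa.
Pore pressure: u = 9.81×(6.75 − 0.38) = 62.49 kPa.
Initial effective stress: σ'_0 = σ_v − u = 122.72 − 62.49 = 60.23 kPa.
Final effective stress: σ'_f = σ'_0 + Δσ = 60.23 + 52.9 = 113.13 kPa.
Normally consolidated clay, so the full stress increment lies on the virgin compression line:
S_c = C_c·H/(1+e₀)·log₁₀(σ'_f/σ'_0) = 0.21×6.5/(1+0.64)×log₁₀(113.13/60.23)
    = 0.83232 × 0.27376 = 0.2279 m

S_c ≈ 228 mm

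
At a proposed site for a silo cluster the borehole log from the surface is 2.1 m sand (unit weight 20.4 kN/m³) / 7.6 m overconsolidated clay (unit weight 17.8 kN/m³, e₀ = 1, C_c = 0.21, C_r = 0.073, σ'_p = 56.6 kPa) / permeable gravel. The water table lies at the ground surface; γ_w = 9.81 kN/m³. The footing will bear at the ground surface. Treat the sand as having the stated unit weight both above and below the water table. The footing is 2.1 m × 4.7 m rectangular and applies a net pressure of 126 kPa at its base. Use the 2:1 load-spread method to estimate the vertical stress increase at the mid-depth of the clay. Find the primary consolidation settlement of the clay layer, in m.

S_c ≈ 0.0687 m

Mid-depth of clay below the ground surface: z = 2.1 + 7.6/2 = 5.9 m.
Total vertical stress at mid-clay: σ_v = 20.4×2.1 + 17.8×3.8 = 110.48 kPa.
Pore pressure: u = 9.81×(5.9 − 0) = 57.879 kPa.
Initial effective stress: σ'_0 = σ_v − u = 110.48 − 57.879 = 52.601 kPa.
Stress increase at mid-clay by the 2:1 spreading method:
Δσ = qBL/((B+z)(L+z)) = 126×2.1×4.7/((2.1+5.9)(4.7+5.9)) = 14.665 kPa
Final effective stress: σ'_f = 52.601 + 14.665 = 67.266 kPa.
σ'_f = 67.266 > σ'_p = 56.6 kPa, so the stress path crosses the preconsolidation pressure — recompression up to σ'_p, then virgin compression beyond:
S_c = H/(1+e₀)·[C_r·log₁₀(σ'_p/σ'_0) + C_c·log₁₀(σ'_f/σ'_p)]
    = 7.6/2 × [0.073×log₁₀(56.6/52.601) + 0.21×log₁₀(67.266/56.6)]
    = 3.8 × [0.002323 + 0.015746] = 0.06866 m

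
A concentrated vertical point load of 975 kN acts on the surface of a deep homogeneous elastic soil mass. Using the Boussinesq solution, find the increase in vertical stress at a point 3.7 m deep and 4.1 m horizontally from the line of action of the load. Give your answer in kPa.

Boussinesq vertical stress below a point load on an elastic half-space:
Δσ_z = 3P/(2πz²) · [1 + (r/z)²]^(−5/2)
r/z = 4.1/3.7 = 1.1081; [1+(r/z)²]^(−5/2) = 0.13498.
Δσ_z = 3×975/(2π×3.7²) × 0.13498 = 34.005 × 0.13498 = 4.59 kPa

Δσ_z ≈ 4.59 kPa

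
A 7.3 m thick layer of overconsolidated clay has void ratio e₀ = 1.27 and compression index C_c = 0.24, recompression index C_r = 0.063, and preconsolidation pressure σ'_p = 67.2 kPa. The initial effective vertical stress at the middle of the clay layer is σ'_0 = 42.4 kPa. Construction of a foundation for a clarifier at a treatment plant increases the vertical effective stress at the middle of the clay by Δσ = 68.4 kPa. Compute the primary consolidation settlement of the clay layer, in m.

S_c ≈ 0.208 m

Final effective stress: σ'_f = 42.4 + 68.4 = 110.8 kPa.
σ'_f = 110.8 > σ'_p = 67.2 kPa, so the stress path crosses the preconsolidation pressure — recompression up to σ'_p, then virgin compression beyond:
S_c = H/(1+e₀)·[C_r·log₁₀(σ'_p/σ'_0) + C_c·log₁₀(σ'_f/σ'_p)]
    = 7.3/2.27 × [0.063×log₁₀(67.2/42.4) + 0.24×log₁₀(110.8/67.2)]
    = 3.2159 × [0.0126 + 0.052121] = 0.2081 m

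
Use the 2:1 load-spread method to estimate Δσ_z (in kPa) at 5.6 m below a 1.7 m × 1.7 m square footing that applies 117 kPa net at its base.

Δσ_z ≈ 6.35 kPa

By the 2:1 method the load spreads at 1 horizontal : 2 vertical, so at depth z the loaded area has grown by z in each plan dimension:
Δσ = qBL/((B+z)(L+z)) = 117×1.7×1.7/((1.7+5.6)(1.7+5.6)) = 6.3451 kPa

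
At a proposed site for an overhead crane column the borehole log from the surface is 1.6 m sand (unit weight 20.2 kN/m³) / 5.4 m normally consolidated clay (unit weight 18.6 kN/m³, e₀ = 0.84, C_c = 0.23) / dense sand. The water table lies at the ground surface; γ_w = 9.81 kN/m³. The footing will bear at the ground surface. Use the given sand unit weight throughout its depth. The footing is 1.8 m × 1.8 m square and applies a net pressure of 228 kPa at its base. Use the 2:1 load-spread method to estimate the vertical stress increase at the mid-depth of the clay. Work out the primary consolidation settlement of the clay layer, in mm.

S_c ≈ 117 mm

Mid-depth of clay below the ground surface: z = 1.6 + 5.4/2 = 4.3 m.
Total vertical stress at mid-clay: σ_v = 20.2×1.6 + 18.6×2.7 = 82.54 kPa.
Pore pressure: u = 9.81×(4.3 − 0) = 42.183 kPa.
Initial effective stress: σ'_0 = σ_v − u = 82.54 − 42.183 = 40.357 kPa.
Stress increase at mid-clay by the 2:1 spreading method:
Δσ = qBL/((B+z)(L+z)) = 228×1.8×1.8/((1.8+4.3)(1.8+4.3)) = 19.853 kPa
Final effective stress: σ'_f = σ'_0 + Δσ = 40.357 + 19.853 = 60.21 kPa.
Normally consolidated clay, so the full stress increment lies on the virgin compression line:
S_c = C_c·H/(1+e₀)·log₁₀(σ'_f/σ'_0) = 0.23×5.4/(1+0.84)×log₁₀(60.21/40.357)
    = 0.675 × 0.17375 = 0.1173 m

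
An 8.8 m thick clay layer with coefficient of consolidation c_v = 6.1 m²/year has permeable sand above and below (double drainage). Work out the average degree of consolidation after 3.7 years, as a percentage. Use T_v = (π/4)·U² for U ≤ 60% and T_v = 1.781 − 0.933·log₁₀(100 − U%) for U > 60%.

Drainage path length: H_d = H/2 = 4.4 m (double drainage).
T_v = c_v·t/H_d² = 6.1×3.7/4.4² = 1.1658.
T_v = 1.1658 corresponds to the U > 60% branch:
U = 1 − 10^((1.781 − T_v)/0.933)/100 = 0.9544

U ≈ 95.4 %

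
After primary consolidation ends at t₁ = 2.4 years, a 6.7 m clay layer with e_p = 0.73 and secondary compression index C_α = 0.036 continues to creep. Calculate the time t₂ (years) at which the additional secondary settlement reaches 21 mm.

S_s = C_α·H/(1+e_p)·log₁₀(t₂/t₁) ⇒ log₁₀(t₂/t₁) = S_s·(1+e_p)/(C_α·H).
log₁₀(t₂/t₁) = 0.021 × (1+0.73) / (0.036×6.7) = 0.1506
t₂ = t₁ × 10^0.1506 = 2.4 × 1.415 = 3.395 years

t₂ ≈ 3.39 years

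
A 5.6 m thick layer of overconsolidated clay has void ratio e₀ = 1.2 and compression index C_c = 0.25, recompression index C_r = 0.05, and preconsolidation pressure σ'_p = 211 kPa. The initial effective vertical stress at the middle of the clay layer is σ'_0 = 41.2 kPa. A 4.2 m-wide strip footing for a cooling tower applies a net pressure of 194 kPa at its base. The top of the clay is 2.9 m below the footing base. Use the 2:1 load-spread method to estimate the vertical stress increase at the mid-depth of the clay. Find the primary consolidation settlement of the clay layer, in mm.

S_c ≈ 60.7 mm

Mid-depth of clay below the footing base: z = 2.9 + 5.6/2 = 5.7 m.
Stress increase at mid-clay by the 2:1 spreading method:
Δσ = qB/(B+z) = 194×4.2/(4.2+5.7) = 82.303 kPa
Final effective stress: σ'_f = 41.2 + 82.303 = 123.5 kPa.
σ'_f = 123.5 ≤ σ'_p = 211 kPa, so the clay remains overconsolidated and only the recompression index applies:
S_c = C_r·H/(1+e₀)·log₁₀(σ'_f/σ'_0) = 0.05×5.6/2.2×log₁₀(123.5/41.2)
    = 0.12727 × 0.47677 = 0.06068 m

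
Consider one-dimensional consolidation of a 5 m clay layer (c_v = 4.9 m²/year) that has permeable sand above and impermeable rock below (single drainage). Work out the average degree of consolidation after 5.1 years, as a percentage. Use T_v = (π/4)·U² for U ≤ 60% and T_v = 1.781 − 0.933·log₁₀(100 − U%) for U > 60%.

Drainage path length: H_d = H = 5 m (single drainage).
T_v = c_v·t/H_d² = 4.9×5.1/5² = 0.9996.
T_v = 0.9996 corresponds to the U > 60% branch:
U = 1 − 10^((1.781 − T_v)/0.933)/100 = 0.9312

U ≈ 93.1 %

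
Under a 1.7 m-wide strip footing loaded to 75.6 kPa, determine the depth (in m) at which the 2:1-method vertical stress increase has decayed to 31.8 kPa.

2:1 spreading — at depth z the loaded area has grown by z in each plan dimension:
qB/(B+z) = Δσ_z ⇒ z = qB/Δσ_z − B = 75.6×1.7/31.8 − 1.7 = 2.342 m

z ≈ 2.34 m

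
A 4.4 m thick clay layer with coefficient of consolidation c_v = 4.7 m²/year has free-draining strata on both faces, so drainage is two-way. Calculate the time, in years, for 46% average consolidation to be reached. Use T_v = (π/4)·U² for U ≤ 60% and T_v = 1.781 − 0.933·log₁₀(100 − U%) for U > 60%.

t ≈ 0.171 years

Drainage path length: H_d = H/2 = 2.2 m (double drainage).
U ≤ 60%: T_v = (π/4)·U² = (π/4)×0.46² = 0.16619.
t = T_v·H_d²/c_v = 0.16619×2.2²/4.7 = 0.1711 years.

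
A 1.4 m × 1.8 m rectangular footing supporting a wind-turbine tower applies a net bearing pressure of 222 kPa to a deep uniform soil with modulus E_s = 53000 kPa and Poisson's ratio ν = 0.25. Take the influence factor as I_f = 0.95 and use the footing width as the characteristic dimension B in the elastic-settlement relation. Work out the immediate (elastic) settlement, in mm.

Immediate (elastic) settlement: S_e = q·B·(1−ν²)/E_s · I_f.
S_e = 222 × 1.4 × (1 − 0.25²) / 53000 × 0.95
    = 222 × 1.4 × 0.9375 / 53000 × 0.95
    = 0.005223 m = 5.223 mm

S_e ≈ 5.22 mm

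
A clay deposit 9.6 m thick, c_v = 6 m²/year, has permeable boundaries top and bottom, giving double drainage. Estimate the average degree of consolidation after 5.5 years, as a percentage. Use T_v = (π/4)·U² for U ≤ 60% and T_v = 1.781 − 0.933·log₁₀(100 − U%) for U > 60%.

Drainage path length: H_d = H/2 = 4.8 m (double drainage).
T_v = c_v·t/H_d² = 6×5.5/4.8² = 1.4323.
T_v = 1.4323 corresponds to the U > 60% branch:
U = 1 − 10^((1.781 − T_v)/0.933)/100 = 0.9764

U ≈ 97.6 %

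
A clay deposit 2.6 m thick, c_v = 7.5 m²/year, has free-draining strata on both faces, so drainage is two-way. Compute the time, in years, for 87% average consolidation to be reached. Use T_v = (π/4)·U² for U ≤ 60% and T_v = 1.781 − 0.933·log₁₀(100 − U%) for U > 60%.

Drainage path length: H_d = H/2 = 1.3 m (double drainage).
U > 60%: T_v = 1.781 − 0.933·log₁₀(100 − 87) = 0.74169.
t = T_v·H_d²/c_v = 0.74169×1.3²/7.5 = 0.1671 years.

t ≈ 0.167 years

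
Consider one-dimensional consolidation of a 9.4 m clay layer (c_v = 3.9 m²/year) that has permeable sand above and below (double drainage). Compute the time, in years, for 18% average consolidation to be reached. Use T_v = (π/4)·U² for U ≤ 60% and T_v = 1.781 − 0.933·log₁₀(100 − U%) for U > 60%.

t ≈ 0.144 years

Drainage path length: H_d = H/2 = 4.7 m (double drainage).
U ≤ 60%: T_v = (π/4)·U² = (π/4)×0.18² = 0.025447.
t = T_v·H_d²/c_v = 0.025447×4.7²/3.9 = 0.1441 years.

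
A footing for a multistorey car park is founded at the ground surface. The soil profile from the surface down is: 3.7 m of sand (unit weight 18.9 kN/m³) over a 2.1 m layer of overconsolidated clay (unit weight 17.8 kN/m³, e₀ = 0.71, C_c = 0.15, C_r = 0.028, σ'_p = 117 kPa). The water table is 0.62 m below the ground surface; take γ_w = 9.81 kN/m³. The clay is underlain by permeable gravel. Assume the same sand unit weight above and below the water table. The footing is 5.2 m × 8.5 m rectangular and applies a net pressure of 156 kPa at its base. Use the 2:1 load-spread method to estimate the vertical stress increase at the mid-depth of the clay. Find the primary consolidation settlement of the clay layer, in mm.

Mid-depth of clay below the ground surface: z = 3.7 + 2.1/2 = 4.75 m.
Total vertical stress at mid-clay: σ_v = 18.9×3.7 + 17.8×1.05 = 88.62 kPa.
Pore pressure: u = 9.81×(4.75 − 0.62) = 40.515 kPa.
Initial effective stress: σ'_0 = σ_v − u = 88.62 − 40.515 = 48.105 kPa.
Stress increase at mid-clay by the 2:1 spreading method:
Δσ = qBL/((B+z)(L+z)) = 156×5.2×8.5/((5.2+4.75)(8.5+4.75)) = 52.301 kPa
Final effective stress: σ'_f = 48.105 + 52.301 = 100.41 kPa.
σ'_f = 100.41 ≤ σ'_p = 117 kPa, so the clay remains overconsolidated and only the recompression index applies:
S_c = C_r·H/(1+e₀)·log₁₀(σ'_f/σ'_0) = 0.028×2.1/1.71×log₁₀(100.41/48.105)
    = 0.034387 × 0.31959 = 0.01099 m

S_c ≈ 11 mm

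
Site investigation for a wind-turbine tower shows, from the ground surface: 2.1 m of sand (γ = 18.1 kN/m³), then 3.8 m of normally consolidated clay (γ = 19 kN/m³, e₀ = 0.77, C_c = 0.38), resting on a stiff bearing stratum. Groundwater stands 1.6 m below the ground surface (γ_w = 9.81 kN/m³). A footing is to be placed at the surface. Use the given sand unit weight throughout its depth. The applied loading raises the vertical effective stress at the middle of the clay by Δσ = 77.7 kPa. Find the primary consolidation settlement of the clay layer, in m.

S_c ≈ 0.33 m

Mid-depth of clay below the ground surface: z = 2.1 + 3.8/2 = 4 m.
Total vertical stress at mid-clay: σ_v = 18.1×2.1 + 19×1.9 = 74.11 kPa.
Pore pressure: u = 9.81×(4 − 1.6) = 23.544 kPa.
Initial effective stress: σ'_0 = σ_v − u = 74.11 − 23.544 = 50.566 kPa.
Final effective stress: σ'_f = σ'_0 + Δσ = 50.566 + 77.7 = 128.27 kPa.
Normally consolidated clay, so the full stress increment lies on the virgin compression line:
S_c = C_c·H/(1+e₀)·log₁₀(σ'_f/σ'_0) = 0.38×3.8/(1+0.77)×log₁₀(128.27/50.566)
    = 0.81582 × 0.40427 = 0.3298 m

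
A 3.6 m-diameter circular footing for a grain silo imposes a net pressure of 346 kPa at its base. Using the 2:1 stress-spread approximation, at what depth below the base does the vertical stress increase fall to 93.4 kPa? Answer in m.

2:1 spreading — at depth z the loaded area has grown by z in each plan dimension:
qD²/(D+z)² = Δσ_z ⇒ z = D(√(q/Δσ_z) − 1) = 3.6×(√(346/93.4) − 1) = 3.329 m

z ≈ 3.33 m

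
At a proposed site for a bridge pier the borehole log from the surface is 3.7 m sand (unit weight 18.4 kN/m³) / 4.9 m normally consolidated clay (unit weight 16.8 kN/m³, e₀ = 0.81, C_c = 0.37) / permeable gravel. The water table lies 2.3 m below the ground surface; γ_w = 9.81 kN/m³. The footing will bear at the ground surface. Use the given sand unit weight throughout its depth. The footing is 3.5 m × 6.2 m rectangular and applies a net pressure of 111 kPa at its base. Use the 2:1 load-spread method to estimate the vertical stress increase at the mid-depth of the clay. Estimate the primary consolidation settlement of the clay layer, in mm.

S_c ≈ 108 mm

Mid-depth of clay below the ground surface: z = 3.7 + 4.9/2 = 6.15 m.
Total vertical stress at mid-clay: σ_v = 18.4×3.7 + 16.8×2.45 = 109.24 kPa.
Pore pressure: u = 9.81×(6.15 − 2.3) = 37.769 kPa.
Initial effective stress: σ'_0 = σ_v − u = 109.24 − 37.769 = 71.471 kPa.
Stress increase at mid-clay by the 2:1 spreading method:
Δσ = qBL/((B+z)(L+z)) = 111×3.5×6.2/((3.5+6.15)(6.2+6.15)) = 20.211 kPa
Final effective stress: σ'_f = σ'_0 + Δσ = 71.471 + 20.211 = 91.682 kPa.
Normally consolidated clay, so the full stress increment lies on the virgin compression line:
S_c = C_c·H/(1+e₀)·log₁₀(σ'_f/σ'_0) = 0.37×4.9/(1+0.81)×log₁₀(91.682/71.471)
    = 1.0017 × 0.10815 = 0.1083 m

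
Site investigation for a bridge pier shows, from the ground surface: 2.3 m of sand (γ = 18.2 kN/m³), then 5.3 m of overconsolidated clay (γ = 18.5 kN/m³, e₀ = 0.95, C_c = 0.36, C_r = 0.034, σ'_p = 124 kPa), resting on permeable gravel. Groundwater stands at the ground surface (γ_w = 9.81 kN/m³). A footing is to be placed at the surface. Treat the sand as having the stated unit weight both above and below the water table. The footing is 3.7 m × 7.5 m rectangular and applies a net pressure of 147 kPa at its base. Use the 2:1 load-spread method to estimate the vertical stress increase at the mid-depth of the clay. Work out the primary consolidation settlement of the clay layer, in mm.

Mid-depth of clay below the ground surface: z = 2.3 + 5.3/2 = 4.95 m.
Total vertical stress at mid-clay: σ_v = 18.2×2.3 + 18.5×2.65 = 90.885 kPa.
Pore pressure: u = 9.81×(4.95 − 0) = 48.56 kPa.
Initial effective stress: σ'_0 = σ_v − u = 90.885 − 48.56 = 42.325 kPa.
Stress increase at mid-clay by the 2:1 spreading method:
Δσ = qBL/((B+z)(L+z)) = 147×3.7×7.5/((3.7+4.95)(7.5+4.95)) = 37.879 kPa
Final effective stress: σ'_f = 42.325 + 37.879 = 80.204 kPa.
σ'_f = 80.204 ≤ σ'_p = 124 kPa, so the clay remains overconsolidated and only the recompression index applies:
S_c = C_r·H/(1+e₀)·log₁₀(σ'_f/σ'_0) = 0.034×5.3/1.95×log₁₀(80.204/42.325)
    = 0.092409 × 0.2776 = 0.02565 m

S_c ≈ 25.7 mm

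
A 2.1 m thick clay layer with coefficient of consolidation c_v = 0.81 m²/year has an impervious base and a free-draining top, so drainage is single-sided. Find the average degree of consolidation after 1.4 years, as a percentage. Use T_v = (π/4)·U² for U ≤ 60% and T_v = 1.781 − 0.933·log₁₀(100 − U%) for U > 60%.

U ≈ 57.2 %

Drainage path length: H_d = H = 2.1 m (single drainage).
T_v = c_v·t/H_d² = 0.81×1.4/2.1² = 0.25714.
T_v = 0.25714 corresponds to the U ≤ 60% branch:
U = √(4T_v/π) = 0.5722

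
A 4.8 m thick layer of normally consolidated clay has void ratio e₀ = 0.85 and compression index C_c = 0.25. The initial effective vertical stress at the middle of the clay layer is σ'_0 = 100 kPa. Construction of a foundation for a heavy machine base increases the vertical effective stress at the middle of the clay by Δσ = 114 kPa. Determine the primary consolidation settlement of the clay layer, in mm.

Final effective stress: σ'_f = σ'_0 + Δσ = 100 + 114 = 214 kPa.
Normally consolidated clay, so the full stress increment lies on the virgin compression line:
S_c = C_c·H/(1+e₀)·log₁₀(σ'_f/σ'_0) = 0.25×4.8/(1+0.85)×log₁₀(214/100)
    = 0.64865 × 0.33041 = 0.2143 m

S_c ≈ 214 mm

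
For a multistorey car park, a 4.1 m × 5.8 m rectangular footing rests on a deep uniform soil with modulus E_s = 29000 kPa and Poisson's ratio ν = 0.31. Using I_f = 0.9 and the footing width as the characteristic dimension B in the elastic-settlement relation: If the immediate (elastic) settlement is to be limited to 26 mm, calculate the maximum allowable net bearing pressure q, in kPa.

q ≈ 226 kPa

S_e = q·B·(1−ν²)/E_s · I_f  ⇒  q = S_e·E_s / (B·(1−ν²)·I_f).
q = 0.026 × 29000 / (4.1 × 0.9039 × 0.9) = 226.1 kPa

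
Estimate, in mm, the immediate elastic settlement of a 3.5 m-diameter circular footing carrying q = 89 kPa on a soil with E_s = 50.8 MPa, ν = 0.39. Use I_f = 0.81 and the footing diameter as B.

Immediate (elastic) settlement: S_e = q·B·(1−ν²)/E_s · I_f.
E_s = 50.8 MPa = 50800 kPa.
S_e = 89 × 3.5 × (1 − 0.39²) / 50800 × 0.81
    = 89 × 3.5 × 0.8479 / 50800 × 0.81
    = 0.004211 m = 4.211 mm

S_e ≈ 4.21 mm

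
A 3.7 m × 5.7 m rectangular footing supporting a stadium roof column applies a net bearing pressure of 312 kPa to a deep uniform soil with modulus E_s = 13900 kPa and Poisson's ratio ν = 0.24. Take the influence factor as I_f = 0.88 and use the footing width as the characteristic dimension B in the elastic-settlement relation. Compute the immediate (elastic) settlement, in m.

Immediate (elastic) settlement: S_e = q·B·(1−ν²)/E_s · I_f.
S_e = 312 × 3.7 × (1 − 0.24²) / 13900 × 0.88
    = 312 × 3.7 × 0.9424 / 13900 × 0.88
    = 0.06887 m

S_e ≈ 0.0689 m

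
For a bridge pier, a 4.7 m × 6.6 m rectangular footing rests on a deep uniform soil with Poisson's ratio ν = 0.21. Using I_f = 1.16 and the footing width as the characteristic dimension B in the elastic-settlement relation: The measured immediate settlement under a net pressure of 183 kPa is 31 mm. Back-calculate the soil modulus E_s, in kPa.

S_e = q·B·(1−ν²)/E_s · I_f  ⇒  E_s = q·B·(1−ν²)·I_f / S_e.
E_s = 183 × 4.7 × 0.9559 × 1.16 / 0.031 = 30770 kPa

E_s ≈ 30800 kPa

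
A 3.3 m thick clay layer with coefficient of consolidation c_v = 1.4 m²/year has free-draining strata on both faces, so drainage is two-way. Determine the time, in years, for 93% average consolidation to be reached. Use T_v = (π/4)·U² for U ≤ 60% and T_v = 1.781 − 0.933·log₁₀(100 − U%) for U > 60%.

t ≈ 1.93 years

Drainage path length: H_d = H/2 = 1.65 m (double drainage).
U > 60%: T_v = 1.781 − 0.933·log₁₀(100 − 93) = 0.99252.
t = T_v·H_d²/c_v = 0.99252×1.65²/1.4 = 1.93 years.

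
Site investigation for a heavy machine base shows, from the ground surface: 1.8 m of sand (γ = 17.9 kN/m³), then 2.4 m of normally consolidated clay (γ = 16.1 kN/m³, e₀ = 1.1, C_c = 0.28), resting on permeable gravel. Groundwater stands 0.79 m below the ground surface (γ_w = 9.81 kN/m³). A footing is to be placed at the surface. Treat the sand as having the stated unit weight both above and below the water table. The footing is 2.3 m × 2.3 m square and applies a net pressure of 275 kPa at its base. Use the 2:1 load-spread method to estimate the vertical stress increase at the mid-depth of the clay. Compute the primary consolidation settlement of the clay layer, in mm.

S_c ≈ 140 mm

Mid-depth of clay below the ground surface: z = 1.8 + 2.4/2 = 3 m.
Total vertical stress at mid-clay: σ_v = 17.9×1.8 + 16.1×1.2 = 51.54 kPa.
Pore pressure: u = 9.81×(3 − 0.79) = 21.68 kPa.
Initial effective stress: σ'_0 = σ_v − u = 51.54 − 21.68 = 29.86 kPa.
Stress increase at mid-clay by the 2:1 spreading method:
Δσ = qBL/((B+z)(L+z)) = 275×2.3×2.3/((2.3+3)(2.3+3)) = 51.789 kPa
Final effective stress: σ'_f = σ'_0 + Δσ = 29.86 + 51.789 = 81.649 kPa.
Normally consolidated clay, so the full stress increment lies on the virgin compression line:
S_c = C_c·H/(1+e₀)·log₁₀(σ'_f/σ'_0) = 0.28×2.4/(1+1.1)×log₁₀(81.649/29.86)
    = 0.32 × 0.43686 = 0.1398 m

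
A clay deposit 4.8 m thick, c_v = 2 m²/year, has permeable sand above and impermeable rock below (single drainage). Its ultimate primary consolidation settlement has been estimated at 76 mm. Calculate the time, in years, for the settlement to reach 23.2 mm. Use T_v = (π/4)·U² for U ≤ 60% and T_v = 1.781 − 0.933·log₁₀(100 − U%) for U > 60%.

t ≈ 0.843 years

Drainage path length: H_d = H = 4.8 m (single drainage).
U = S(t)/S_ult = 23.2/76 = 0.3053.
U ≤ 60%: T_v = (π/4)·U² = (π/4)×0.30526² = 0.073188.
t = T_v·H_d²/c_v = 0.073188×4.8²/2 = 0.8431 years.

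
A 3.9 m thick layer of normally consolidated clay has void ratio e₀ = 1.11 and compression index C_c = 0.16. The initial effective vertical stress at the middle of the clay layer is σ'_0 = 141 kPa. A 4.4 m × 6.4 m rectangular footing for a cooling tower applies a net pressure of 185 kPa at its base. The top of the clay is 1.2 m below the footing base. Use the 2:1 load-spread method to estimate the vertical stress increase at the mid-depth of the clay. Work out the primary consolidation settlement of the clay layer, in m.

Mid-depth of clay below the footing base: z = 1.2 + 3.9/2 = 3.15 m.
Stress increase at mid-clay by the 2:1 spreading method:
Δσ = qBL/((B+z)(L+z)) = 185×4.4×6.4/((4.4+3.15)(6.4+3.15)) = 72.253 kPa
Final effective stress: σ'_f = σ'_0 + Δσ = 141 + 72.253 = 213.25 kPa.
Normally consolidated clay, so the full stress increment lies on the virgin compression line:
S_c = C_c·H/(1+e₀)·log₁₀(σ'_f/σ'_0) = 0.16×3.9/(1+1.11)×log₁₀(213.25/141)
    = 0.29573 × 0.17967 = 0.05313 m

S_c ≈ 0.0531 m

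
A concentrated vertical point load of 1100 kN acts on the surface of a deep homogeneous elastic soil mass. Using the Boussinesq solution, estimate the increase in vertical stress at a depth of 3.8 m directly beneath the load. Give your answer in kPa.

Δσ_z ≈ 36.4 kPa

Boussinesq vertical stress below a point load on an elastic half-space:
Δσ_z = 3P/(2πz²) · [1 + (r/z)²]^(−5/2)
r/z = 0/3.8 = 0; [1+(r/z)²]^(−5/2) = 1.
Δσ_z = 3×1100/(2π×3.8²) × 1 = 36.372 × 1 = 36.37 kPa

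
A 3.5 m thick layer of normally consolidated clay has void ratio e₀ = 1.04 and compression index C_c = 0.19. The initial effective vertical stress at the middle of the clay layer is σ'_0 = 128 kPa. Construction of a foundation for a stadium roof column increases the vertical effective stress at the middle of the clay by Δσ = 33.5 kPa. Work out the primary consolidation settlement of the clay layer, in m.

S_c ≈ 0.0329 m

Final effective stress: σ'_f = σ'_0 + Δσ = 128 + 33.5 = 161.5 kPa.
Normally consolidated clay, so the full stress increment lies on the virgin compression line:
S_c = C_c·H/(1+e₀)·log₁₀(σ'_f/σ'_0) = 0.19×3.5/(1+1.04)×log₁₀(161.5/128)
    = 0.32598 × 0.10096 = 0.03291 m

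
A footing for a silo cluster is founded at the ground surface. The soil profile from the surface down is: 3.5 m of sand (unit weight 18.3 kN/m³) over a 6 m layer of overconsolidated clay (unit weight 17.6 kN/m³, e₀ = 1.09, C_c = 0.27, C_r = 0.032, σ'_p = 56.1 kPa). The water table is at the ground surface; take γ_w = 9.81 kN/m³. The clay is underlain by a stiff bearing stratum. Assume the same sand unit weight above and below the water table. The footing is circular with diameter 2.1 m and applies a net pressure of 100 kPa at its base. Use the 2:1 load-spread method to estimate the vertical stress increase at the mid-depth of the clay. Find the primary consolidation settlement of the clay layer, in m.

S_c ≈ 0.0194 m

Mid-depth of clay below the ground surface: z = 3.5 + 6/2 = 6.5 m.
Total vertical stress at mid-clay: σ_v = 18.3×3.5 + 17.6×3 = 116.85 kPa.
Pore pressure: u = 9.81×(6.5 − 0) = 63.765 kPa.
Initial effective stress: σ'_0 = σ_v − u = 116.85 − 63.765 = 53.085 kPa.
Stress increase at mid-clay by the 2:1 spreading method:
Δσ ≈ qD²/(D+z)² = 100×2.1²/(2.1+6.5)² = 5.9627 kPa
Final effective stress: σ'_f = 53.085 + 5.9627 = 59.048 kPa.
σ'_f = 59.048 > σ'_p = 56.1 kPa, so the stress path crosses the preconsolidation pressure — recompression up to σ'_p, then virgin compression beyond:
S_c = H/(1+e₀)·[C_r·log₁₀(σ'_p/σ'_0) + C_c·log₁₀(σ'_f/σ'_p)]
    = 6/2.09 × [0.032×log₁₀(56.1/53.085) + 0.27×log₁₀(59.048/56.1)]
    = 2.8708 × [0.00076771 + 0.0060054] = 0.01944 m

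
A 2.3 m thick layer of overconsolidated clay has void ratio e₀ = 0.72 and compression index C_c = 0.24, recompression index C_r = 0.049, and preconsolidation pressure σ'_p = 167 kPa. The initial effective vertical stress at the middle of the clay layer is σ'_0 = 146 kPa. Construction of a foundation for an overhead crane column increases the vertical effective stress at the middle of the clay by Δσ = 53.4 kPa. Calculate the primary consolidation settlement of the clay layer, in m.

S_c ≈ 0.0285 m

Final effective stress: σ'_f = 146 + 53.4 = 199.4 kPa.
σ'_f = 199.4 > σ'_p = 167 kPa, so the stress path crosses the preconsolidation pressure — recompression up to σ'_p, then virgin compression beyond:
S_c = H/(1+e₀)·[C_r·log₁₀(σ'_p/σ'_0) + C_c·log₁₀(σ'_f/σ'_p)]
    = 2.3/1.72 × [0.049×log₁₀(167/146) + 0.24×log₁₀(199.4/167)]
    = 1.3372 × [0.0028598 + 0.018482] = 0.02854 m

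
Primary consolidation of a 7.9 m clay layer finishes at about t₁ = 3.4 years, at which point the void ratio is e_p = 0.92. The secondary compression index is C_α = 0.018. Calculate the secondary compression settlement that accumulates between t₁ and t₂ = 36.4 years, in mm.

S_s ≈ 76.3 mm

Secondary compression: S_s = C_α·H/(1+e_p)·log₁₀(t₂/t₁)
S_s = 0.018×7.9/(1+0.92)×log₁₀(36.4/3.4)
    = 0.07406 × 1.03 = 0.07626 m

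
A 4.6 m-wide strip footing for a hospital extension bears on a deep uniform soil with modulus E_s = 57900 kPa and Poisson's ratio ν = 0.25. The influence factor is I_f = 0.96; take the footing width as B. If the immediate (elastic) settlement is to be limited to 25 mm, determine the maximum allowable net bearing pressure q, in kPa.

S_e = q·B·(1−ν²)/E_s · I_f  ⇒  q = S_e·E_s / (B·(1−ν²)·I_f).
q = 0.025 × 57900 / (4.6 × 0.9375 × 0.96) = 349.6 kPa

q ≈ 350 kPa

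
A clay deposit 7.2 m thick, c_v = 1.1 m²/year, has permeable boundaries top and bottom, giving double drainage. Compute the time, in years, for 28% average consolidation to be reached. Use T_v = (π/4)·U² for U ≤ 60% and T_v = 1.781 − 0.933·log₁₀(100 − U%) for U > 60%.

Drainage path length: H_d = H/2 = 3.6 m (double drainage).
U ≤ 60%: T_v = (π/4)·U² = (π/4)×0.28² = 0.061575.
t = T_v·H_d²/c_v = 0.061575×3.6²/1.1 = 0.7255 years.

t ≈ 0.725 years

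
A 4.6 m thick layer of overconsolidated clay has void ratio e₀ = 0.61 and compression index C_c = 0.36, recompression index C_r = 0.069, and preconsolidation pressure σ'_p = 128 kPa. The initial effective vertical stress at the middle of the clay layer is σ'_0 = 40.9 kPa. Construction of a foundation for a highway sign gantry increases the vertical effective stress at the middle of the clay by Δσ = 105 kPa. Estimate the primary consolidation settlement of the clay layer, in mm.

S_c ≈ 156 mm

Final effective stress: σ'_f = 40.9 + 105 = 145.9 kPa.
σ'_f = 145.9 > σ'_p = 128 kPa, so the stress path crosses the preconsolidation pressure — recompression up to σ'_p, then virgin compression beyond:
S_c = H/(1+e₀)·[C_r·log₁₀(σ'_p/σ'_0) + C_c·log₁₀(σ'_f/σ'_p)]
    = 4.6/1.61 × [0.069×log₁₀(128/40.9) + 0.36×log₁₀(145.9/128)]
    = 2.8571 × [0.034189 + 0.020464] = 0.1561 m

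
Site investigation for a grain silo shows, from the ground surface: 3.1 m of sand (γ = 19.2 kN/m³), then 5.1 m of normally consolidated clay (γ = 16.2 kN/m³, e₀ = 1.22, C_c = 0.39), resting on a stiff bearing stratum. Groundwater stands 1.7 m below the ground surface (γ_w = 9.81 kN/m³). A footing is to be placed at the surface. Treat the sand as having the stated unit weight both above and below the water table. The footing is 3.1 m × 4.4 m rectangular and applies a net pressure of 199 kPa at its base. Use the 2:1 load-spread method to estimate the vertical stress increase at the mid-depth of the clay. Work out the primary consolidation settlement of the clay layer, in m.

S_c ≈ 0.157 m

Mid-depth of clay below the ground surface: z = 3.1 + 5.1/2 = 5.65 m.
Total vertical stress at mid-clay: σ_v = 19.2×3.1 + 16.2×2.55 = 100.83 kPa.
Pore pressure: u = 9.81×(5.65 − 1.7) = 38.75 kPa.
Initial effective stress: σ'_0 = σ_v − u = 100.83 − 38.75 = 62.08 kPa.
Stress increase at mid-clay by the 2:1 spreading method:
Δσ = qBL/((B+z)(L+z)) = 199×3.1×4.4/((3.1+5.65)(4.4+5.65)) = 30.867 kPa
Final effective stress: σ'_f = σ'_0 + Δσ = 62.08 + 30.867 = 92.947 kPa.
Normally consolidated clay, so the full stress increment lies on the virgin compression line:
S_c = C_c·H/(1+e₀)·log₁₀(σ'_f/σ'_0) = 0.39×5.1/(1+1.22)×log₁₀(92.947/62.08)
    = 0.89595 × 0.17528 = 0.157 m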